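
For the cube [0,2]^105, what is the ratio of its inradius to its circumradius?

Ratio = (s/2)/(s√105/2) = 105^(-1/2) ≈ 0.09759.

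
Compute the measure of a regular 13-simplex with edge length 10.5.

V = (10.5^13 / 13!) · √((13+1) / 2^13) ≈ 125.184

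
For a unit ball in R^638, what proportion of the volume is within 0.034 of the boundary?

Shell fraction = 1 - (1-0.034)^638 ≈ 1 - 2.603e-10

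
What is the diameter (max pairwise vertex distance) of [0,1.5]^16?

||(1.5,1.5,...,1.5)|| = √(16)·1.5 = 6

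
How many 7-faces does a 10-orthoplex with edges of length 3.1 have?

Each 7-face is the convex hull of 8 vertices, one chosen as ±e_i from each of 8 distinct axes: 2^8·C(10,8) = 11520.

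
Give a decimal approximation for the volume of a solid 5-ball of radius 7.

V = 134456·π^2/15 ≈ 88468.5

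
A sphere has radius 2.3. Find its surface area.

|∂B_3(2.3)| = 4πr² = 4π·(2.3)² ≈ 66.4761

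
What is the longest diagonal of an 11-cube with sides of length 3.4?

Diagonal = √11 · 3.4 ≈ 11.2765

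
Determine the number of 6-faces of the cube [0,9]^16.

Choose 6 of 16 axes to span the face (C(16,6) = 8008 ways), then fix each of the remaining 10 coordinates at one of its two extreme values (2^10 = 1024 ways): 8008·1024 = 8200192.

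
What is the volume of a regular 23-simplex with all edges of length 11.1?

V_23 = √(24) · 11.1^23 / (23! · 2^(23/2)) ≈ 0.0721431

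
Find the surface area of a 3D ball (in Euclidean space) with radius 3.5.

S_3(3.5) = 2·π^(3/2)·(3.5)^2 / Γ(3/2) = 4πr² = 4π·(3.5)² ≈ 153.938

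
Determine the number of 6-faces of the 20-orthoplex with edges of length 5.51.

Each 6-face is the convex hull of 7 vertices, one chosen as ±e_i from each of 7 distinct axes: 2^7·C(20,7) = 9922560.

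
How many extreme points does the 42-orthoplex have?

An n-cross-polytope has 2n vertices; here n = 42, giving 84.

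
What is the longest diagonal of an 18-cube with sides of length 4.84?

The space diagonal of an n-cube of side s is s√n. Here 4.84·√18 ≈ 20.5344.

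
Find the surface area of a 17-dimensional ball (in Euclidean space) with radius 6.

S = n·V_n(r)/r = 17·V_17(6)/6 (volume-to-surface relation), giving 17832200896512·π^8/25025 ≈ 6.76129e+12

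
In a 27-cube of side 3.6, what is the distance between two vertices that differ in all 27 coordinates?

Diagonal = √27 · 3.6 ≈ 18.7061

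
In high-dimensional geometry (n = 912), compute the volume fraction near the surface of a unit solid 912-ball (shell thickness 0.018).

1 - (1-0.018)^912 ≈ 0.9999999361 ≈ 99.999994%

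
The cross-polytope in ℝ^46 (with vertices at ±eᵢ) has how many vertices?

The vertices are ±e_1, ..., ±e_46, so there are 2·46 = 92.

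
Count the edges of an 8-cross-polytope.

Each 1-face is the convex hull of 2 vertices, one chosen as ±e_i from each of 2 distinct axes: 2^2·C(8,2) = 112.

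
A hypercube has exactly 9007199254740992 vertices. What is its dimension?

The n-cube has 2^n vertices, and 9007199254740992 = 2^53, so n = 53.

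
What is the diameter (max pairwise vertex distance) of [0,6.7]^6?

The space diagonal of an n-cube of side s is s√n. Here 6.7·√6 ≈ 16.4116.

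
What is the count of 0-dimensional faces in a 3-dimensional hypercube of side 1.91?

f_0(3-cube) = (3 choose 0) · 2^3 = 8.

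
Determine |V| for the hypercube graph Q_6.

The 6-cube has 2^6 = 64 vertices.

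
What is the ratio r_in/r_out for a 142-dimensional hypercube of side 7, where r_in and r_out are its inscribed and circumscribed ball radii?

r_in / r_out = (7/2) / (7√142/2) = 1/√142 ≈ 0.0839181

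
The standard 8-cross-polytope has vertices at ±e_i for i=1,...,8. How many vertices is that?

An n-cross-polytope has 2n vertices; here n = 8, giving 16.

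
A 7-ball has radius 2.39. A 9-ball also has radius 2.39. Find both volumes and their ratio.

V_7(2.39) ≈ 2104.58. V_9(2.39) ≈ 8392.64. Ratio V_7/V_9 ≈ 0.2508.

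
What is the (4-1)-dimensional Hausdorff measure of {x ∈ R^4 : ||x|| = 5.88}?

The surface area of an n-ball is 2π^(n/2) r^(n-1) / Γ(n/2). For n=4, r=5.88: 4012.93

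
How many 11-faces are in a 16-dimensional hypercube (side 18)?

Number of 11-faces = C(16,11) · 2^(16-11) = 4368 · 32 = 139776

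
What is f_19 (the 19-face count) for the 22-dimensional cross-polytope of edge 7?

f_19(22-orthoplex) = 2^20 · (22 choose 20) = 242221056.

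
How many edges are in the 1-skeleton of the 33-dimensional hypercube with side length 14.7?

The 33-cube has n·2^(n-1) = 33·2^32 = 33·4294967296 = 141733920768 edges.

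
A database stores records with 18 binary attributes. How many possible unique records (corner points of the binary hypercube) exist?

An n-cube has 2^n vertices; for n = 18 that is 2^18 = 262144.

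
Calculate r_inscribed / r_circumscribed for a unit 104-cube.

r_in / r_out = (1/2) / (1√104/2) = 1/√104 ≈ 0.0980581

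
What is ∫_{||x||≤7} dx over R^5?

The n-ball volume is π^(n/2)·r^n/Γ(n/2+1). With n=5, r=7: V = 134456·π^2/15 ≈ 88468.5.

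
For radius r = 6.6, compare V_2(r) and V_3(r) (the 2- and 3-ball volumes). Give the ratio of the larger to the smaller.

V_2(6.6) ≈ 136.848, V_3(6.6) ≈ 1204.26. The 3-ball is larger by a factor of 8.8.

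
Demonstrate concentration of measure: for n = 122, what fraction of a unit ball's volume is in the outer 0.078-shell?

1 - (1-0.078)^122 ≈ 0.99995 ≈ 99.995021%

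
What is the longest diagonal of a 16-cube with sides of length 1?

The space diagonal of an n-cube of side s is s√n. Here 1·√16 = 4.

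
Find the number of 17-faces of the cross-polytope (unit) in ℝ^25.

Each 17-face is the convex hull of 18 vertices, one chosen as ±e_i from each of 18 distinct axes: 2^18·C(25,18) = 126012620800.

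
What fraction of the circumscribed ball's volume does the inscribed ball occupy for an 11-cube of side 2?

Volume scales as r^n, and r_in/r_out = 1/√11, giving (1/√11)^11 ≈ 1.87215e-06.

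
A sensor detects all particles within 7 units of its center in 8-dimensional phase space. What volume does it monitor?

V = 5764801·π^4/24 ≈ 2.33977e+07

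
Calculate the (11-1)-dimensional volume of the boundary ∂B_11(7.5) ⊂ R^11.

|∂B_11(7.5)| = 4271484375·π^5/112 ≈ 1.16711e+10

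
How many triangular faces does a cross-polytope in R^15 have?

Each 2-face is the convex hull of 3 vertices, one chosen as ±e_i from each of 3 distinct axes: 2^3·C(15,3) = 3640.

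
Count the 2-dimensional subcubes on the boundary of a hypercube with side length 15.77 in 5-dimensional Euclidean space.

Number of 2-faces = C(5,2) · 2^(5-2) = 10 · 8 = 80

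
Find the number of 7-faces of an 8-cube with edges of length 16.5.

f_7(8-cube) = (8 choose 7) · 2^1 = 16.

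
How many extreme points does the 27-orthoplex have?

Number of vertices = 2n = 54.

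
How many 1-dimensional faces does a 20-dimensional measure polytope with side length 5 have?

Number of 1-faces = C(20,1) · 2^(20-1) = 20 · 524288 = 10485760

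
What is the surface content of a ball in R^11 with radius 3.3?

The surface area of an n-ball is 2π^(n/2) r^(n-1) / Γ(n/2). For n=11, r=3.3: 3.17422e+06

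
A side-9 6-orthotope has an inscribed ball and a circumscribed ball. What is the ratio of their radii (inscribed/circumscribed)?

r_in / r_out = (9/2) / (9√6/2) = 1/√6 ≈ 0.408248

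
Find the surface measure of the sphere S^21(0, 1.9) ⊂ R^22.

The surface area of an n-ball is 2π^(n/2) r^(n-1) / Γ(n/2). For n=22, r=1.9: 115809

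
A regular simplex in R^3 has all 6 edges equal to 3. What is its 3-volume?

Volume = (√2/12) · 3³ = 3.18198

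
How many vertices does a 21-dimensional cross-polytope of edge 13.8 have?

Number of vertices = 2n = 42.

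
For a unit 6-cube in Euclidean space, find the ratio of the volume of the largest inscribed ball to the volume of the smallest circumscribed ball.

V_in/V_out = n^(-n/2) = 6^(-6/2) ≈ 0.00462963.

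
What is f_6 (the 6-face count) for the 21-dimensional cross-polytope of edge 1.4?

Number of 6-faces = 2^(6+1) · C(21,6+1) = 128 · 116280 = 14883840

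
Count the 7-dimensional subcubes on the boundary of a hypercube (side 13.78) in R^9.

f_7(9-cube) = (9 choose 7) · 2^2 = 144.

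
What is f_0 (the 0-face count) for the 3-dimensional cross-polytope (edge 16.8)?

Each 0-face is the convex hull of 1 vertex, one chosen as ±e_i from each of 1 distinct axis: 2^1·C(3,1) = 6.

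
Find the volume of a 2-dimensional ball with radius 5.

V_2(5) = π^(2/2) · (5)^2 / Γ(2/2 + 1) = 25·π ≈ 78.5398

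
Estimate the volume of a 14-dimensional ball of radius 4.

The n-ball volume is π^(n/2)·r^n/Γ(n/2+1). With n=14, r=4: V = 16777216·π^7/315 ≈ 1.60864e+08.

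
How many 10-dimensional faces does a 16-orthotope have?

An n-cube has C(n,k)·2^(n-k) k-faces. Here C(16,10)·2^6 = 8008·64 = 512512.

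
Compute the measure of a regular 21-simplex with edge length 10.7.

V_21 = √(22) · 10.7^21 / (21! · 2^(21/2)) ≈ 0.262489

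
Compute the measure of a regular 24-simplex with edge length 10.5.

For a regular n-simplex with edge a, V = (a^n / n!)·√((n+1)/2^n). With a=10.5, n=24: V ≈ 0.00634523.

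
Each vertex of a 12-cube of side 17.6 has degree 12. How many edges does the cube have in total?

An n-cube has n·2^(n-1) edges. With n = 12: 12·2048 = 24576.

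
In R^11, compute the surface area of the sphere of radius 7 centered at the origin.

The surface area of an n-ball is 2π^(n/2) r^(n-1) / Γ(n/2). For n=11, r=7: 2582630848·π^5/135 ≈ 5.85434e+09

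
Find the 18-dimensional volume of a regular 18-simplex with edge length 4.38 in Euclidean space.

Volume = 4.38^18 · √(19/2^18) / 18! ≈ 4.68058e-07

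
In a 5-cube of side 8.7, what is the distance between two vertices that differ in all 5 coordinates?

Diagonal = √5 · 8.7 ≈ 19.4538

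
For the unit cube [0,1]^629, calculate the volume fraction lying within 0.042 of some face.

Shell fraction = 1 - (1-0.084)^629 ≈ 1 - 1.077e-24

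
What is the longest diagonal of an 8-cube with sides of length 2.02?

Diagonal = √8 · 2.02 ≈ 5.71342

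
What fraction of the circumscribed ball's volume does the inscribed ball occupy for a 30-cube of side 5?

V_in/V_out = n^(-n/2) = 30^(-30/2) ≈ 6.96917e-23.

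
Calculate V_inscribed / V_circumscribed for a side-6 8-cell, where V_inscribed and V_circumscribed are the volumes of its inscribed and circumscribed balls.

Volume scales as r^n, and r_in/r_out = 1/√4, giving (1/√4)^4 ≈ 0.0625.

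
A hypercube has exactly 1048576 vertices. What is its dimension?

Since 2^n = 1048576, we have n = 20.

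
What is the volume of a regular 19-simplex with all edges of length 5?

Volume = 5^19 · √(20/2^19) / 19! ≈ 9.68424e-07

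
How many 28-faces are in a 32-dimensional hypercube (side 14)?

Number of 28-faces = C(32,28) · 2^(32-28) = 35960 · 16 = 575360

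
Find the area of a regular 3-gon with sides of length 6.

Area = (√3/4) · 6² = 15.5885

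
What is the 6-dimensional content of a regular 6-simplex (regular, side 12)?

For a regular n-simplex with edge a, V = (a^n / n!)·√((n+1)/2^n). With a=12, n=6: V ≈ 1371.56.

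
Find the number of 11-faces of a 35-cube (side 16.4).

Number of 11-faces = C(35,11) · 2^(35-11) = 417225900 · 16777216 = 6999889045094400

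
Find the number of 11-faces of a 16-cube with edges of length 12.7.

An n-cube has C(n,k)·2^(n-k) k-faces. Here C(16,11)·2^5 = 4368·32 = 139776.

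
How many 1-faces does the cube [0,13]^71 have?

An n-cube has n·2^(n-1) edges. With n = 71: 71·1180591620717411303424 = 83822005070936202543104.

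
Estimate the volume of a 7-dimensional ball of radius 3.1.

V_7(3.1) = π^(7/2) · (3.1)^7 / Γ(7/2 + 1) ≈ 12999.1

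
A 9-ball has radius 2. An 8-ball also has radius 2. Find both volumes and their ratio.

V_9(2.0) ≈ 1688.84. V_8(2.0) ≈ 1039.03. Ratio V_9/V_8 ≈ 1.625.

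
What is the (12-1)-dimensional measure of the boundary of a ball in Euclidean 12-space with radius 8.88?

|∂B_12(8.88)| ≈ 4.33801e+11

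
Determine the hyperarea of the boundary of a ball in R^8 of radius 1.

|∂B_8(1)| = π^4/3 ≈ 32.4697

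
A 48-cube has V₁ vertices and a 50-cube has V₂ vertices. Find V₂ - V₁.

V₁ = 2^48 = 281474976710656. V₂ = 2^50 = 1125899906842624. V₂ - V₁ = 844424930131968.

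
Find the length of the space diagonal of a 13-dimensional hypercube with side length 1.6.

d = √(1.6² + 1.6² + ... + 1.6²) [13 terms] = √(13·1.6²) = 1.6√13 ≈ 5.76888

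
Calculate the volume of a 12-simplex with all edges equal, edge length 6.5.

V = (6.5^12 / 12!) · √((12+1) / 2^12) ≈ 0.668983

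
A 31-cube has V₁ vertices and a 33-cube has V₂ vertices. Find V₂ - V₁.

V₁ = 2^31 = 2147483648. V₂ = 2^33 = 8589934592. V₂ - V₁ = 6442450944.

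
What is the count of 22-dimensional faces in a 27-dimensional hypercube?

f_22(27-cube) = (27 choose 22) · 2^5 = 2583360.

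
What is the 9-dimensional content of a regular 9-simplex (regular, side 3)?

V = (3^9 / 9!) · √((9+1) / 2^9) ≈ 0.00758042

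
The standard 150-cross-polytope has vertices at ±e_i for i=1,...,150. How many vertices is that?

The 150-dimensional cross-polytope has 2n = 2·150 = 300 vertices.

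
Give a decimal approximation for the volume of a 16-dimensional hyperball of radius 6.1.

Volume = π^{16/2}·(6.1)^16/Γ(9) ≈ 8.6488e+11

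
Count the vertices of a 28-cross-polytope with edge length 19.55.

Number of vertices = 2n = 56.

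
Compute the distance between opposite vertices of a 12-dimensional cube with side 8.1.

The space diagonal of an n-cube of side s is s√n. Here 8.1·√12 ≈ 28.0592.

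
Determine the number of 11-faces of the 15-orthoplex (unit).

Each 11-face is the convex hull of 12 vertices, one chosen as ±e_i from each of 12 distinct axes: 2^12·C(15,12) = 1863680.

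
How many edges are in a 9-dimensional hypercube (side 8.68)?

Number of 1-faces = C(9,1) · 2^(9-1) = 9 · 256 = 2304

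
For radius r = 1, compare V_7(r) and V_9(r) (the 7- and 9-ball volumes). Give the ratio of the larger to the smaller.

V_7(1) ≈ 4.72477, V_9(1) ≈ 3.29851. The 7-ball is larger by a factor of 1.432.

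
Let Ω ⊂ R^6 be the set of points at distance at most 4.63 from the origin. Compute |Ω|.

V_6(4.63) = π^(6/2) · (4.63)^6 / Γ(6/2 + 1) ≈ 50907.8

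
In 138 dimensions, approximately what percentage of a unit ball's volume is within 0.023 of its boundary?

1 - (1-0.023)^138 ≈ 0.959687 ≈ 95.97%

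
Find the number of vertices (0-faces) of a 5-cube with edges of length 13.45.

Number of 0-faces = C(5,0) · 2^(5-0) = 1 · 32 = 32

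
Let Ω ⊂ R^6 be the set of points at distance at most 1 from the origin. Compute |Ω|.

The n-ball volume is π^(n/2)·r^n/Γ(n/2+1). With n=6, r=1: V = π^3/6 ≈ 5.16771.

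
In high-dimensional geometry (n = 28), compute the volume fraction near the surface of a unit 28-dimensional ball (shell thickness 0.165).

1 - (1-0.165)^28 ≈ 0.993585 ≈ 99.36%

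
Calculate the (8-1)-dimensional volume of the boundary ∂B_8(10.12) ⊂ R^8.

S = n·V_n(r)/r = 8·V_8(10.12)/10.12 (volume-to-surface relation), giving 3.52973e+08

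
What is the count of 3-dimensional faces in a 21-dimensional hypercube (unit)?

f_3(21-cube) = (21 choose 3) · 2^18 = 348651520.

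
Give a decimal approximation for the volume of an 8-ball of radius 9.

Volume = π^{8/2}·(9)^8/Γ(5) = 14348907·π^4/8 ≈ 1.74714e+08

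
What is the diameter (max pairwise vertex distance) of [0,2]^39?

d = √(2² + 2² + ... + 2²) [39 terms] = √(39·2²) = 2√39 ≈ 12.49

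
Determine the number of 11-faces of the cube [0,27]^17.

Choose 11 of 17 axes to span the face (C(17,11) = 12376 ways), then fix each of the remaining 6 coordinates at one of its two extreme values (2^6 = 64 ways): 12376·64 = 792064.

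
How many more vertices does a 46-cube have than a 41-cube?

The 46-cube has 2^46 = 70368744177664 vertices. The 41-cube has 2^41 = 2199023255552 vertices. Difference: 70368744177664 - 2199023255552 = 68169720922112.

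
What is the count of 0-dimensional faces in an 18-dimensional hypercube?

f_0(18-cube) = (18 choose 0) · 2^18 = 262144.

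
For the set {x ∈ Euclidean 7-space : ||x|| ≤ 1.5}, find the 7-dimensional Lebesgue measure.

V = 729·π^3/280 ≈ 80.7271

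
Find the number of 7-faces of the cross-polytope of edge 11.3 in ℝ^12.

Each 7-face is the convex hull of 8 vertices, one chosen as ±e_i from each of 8 distinct axes: 2^8·C(12,8) = 126720.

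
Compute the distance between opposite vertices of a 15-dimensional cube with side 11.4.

d = √(11.4² + 11.4² + ... + 11.4²) [15 terms] = √(15·11.4²) = 11.4√15 ≈ 44.152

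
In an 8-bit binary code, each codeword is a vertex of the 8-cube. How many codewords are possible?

Each vertex is a binary string of length 8, so there are 2^8 = 256.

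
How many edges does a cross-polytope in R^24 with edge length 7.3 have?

Each 1-face is the convex hull of 2 vertices, one chosen as ±e_i from each of 2 distinct axes: 2^2·C(24,2) = 1104.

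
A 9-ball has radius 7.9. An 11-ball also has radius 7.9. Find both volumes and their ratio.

V_9(7.9) ≈ 3.95332e+08. V_11(7.9) ≈ 1.4093e+10. Ratio V_9/V_11 ≈ 0.02805.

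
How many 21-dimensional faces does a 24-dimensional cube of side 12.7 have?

f_21(24-cube) = (24 choose 21) · 2^3 = 16192.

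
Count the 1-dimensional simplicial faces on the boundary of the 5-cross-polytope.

Number of 1-faces = 2^(1+1) · C(5,1+1) = 4 · 10 = 40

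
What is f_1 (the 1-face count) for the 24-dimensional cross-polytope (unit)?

Each 1-face is the convex hull of 2 vertices, one chosen as ±e_i from each of 2 distinct axes: 2^2·C(24,2) = 1104.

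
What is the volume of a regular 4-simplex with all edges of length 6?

V = (6^4 / 4!) · √((4+1) / 2^4) ≈ 30.1869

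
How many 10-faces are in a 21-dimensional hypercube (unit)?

Number of 10-faces = C(21,10) · 2^(21-10) = 352716 · 2048 = 722362368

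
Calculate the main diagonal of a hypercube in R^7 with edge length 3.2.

d = √(3.2² + 3.2² + ... + 3.2²) [7 terms] = √(7·3.2²) = 3.2√7 ≈ 8.4664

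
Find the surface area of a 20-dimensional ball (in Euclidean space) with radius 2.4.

S = n·V_n(r)/r = 20·V_20(2.4)/2.4 (volume-to-surface relation), giving 8.64528e+06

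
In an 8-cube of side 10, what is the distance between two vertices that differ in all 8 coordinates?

||(10,10,...,10)|| = √(8)·10 ≈ 28.2843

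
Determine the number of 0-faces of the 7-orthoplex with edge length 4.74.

f_0(7-orthoplex) = 2^1 · (7 choose 1) = 14.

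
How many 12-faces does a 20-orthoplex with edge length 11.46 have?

f_12(20-orthoplex) = 2^13 · (20 choose 13) = 635043840.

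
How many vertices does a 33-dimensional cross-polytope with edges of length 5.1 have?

An n-cross-polytope has 2n vertices; here n = 33, giving 66.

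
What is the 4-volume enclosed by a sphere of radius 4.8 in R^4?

The n-ball volume is π^(n/2)·r^n/Γ(n/2+1). With n=4, r=4.8: V ≈ 2619.6.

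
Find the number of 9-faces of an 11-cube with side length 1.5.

Choose 9 of 11 axes to span the face (C(11,9) = 55 ways), then fix each of the remaining 2 coordinates at one of its two extreme values (2^2 = 4 ways): 55·4 = 220.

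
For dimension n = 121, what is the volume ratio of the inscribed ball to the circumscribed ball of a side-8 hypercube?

Volume scales as r^n, and r_in/r_out = 1/√121, giving (1/√121)^121 ≈ 9.80585e-127.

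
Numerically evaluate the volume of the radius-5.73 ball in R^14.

The n-ball volume is π^(n/2)·r^n/Γ(n/2+1). With n=14, r=5.73: V ≈ 2.46481e+10.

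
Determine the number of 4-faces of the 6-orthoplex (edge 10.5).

f_4(6-orthoplex) = 2^5 · (6 choose 5) = 192.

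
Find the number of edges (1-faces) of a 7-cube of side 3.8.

Number of 1-faces = C(7,1) · 2^(7-1) = 7 · 64 = 448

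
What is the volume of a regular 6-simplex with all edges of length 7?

V_6 = √(7) · 7^6 / (6! · 2^(6/2)) ≈ 54.0399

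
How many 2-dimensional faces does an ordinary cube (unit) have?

An n-cube has C(n,k)·2^(n-k) k-faces. Here C(3,2)·2^1 = 3·2 = 6.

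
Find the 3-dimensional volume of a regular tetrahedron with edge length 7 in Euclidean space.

Volume = (√2/12) · 7³ = 40.4229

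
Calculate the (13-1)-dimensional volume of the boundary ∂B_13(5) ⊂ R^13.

S_13(5) = 2·π^(13/2)·(5)^12 / Γ(13/2) = 6250000000·π^6/2079 ≈ 2.89018e+09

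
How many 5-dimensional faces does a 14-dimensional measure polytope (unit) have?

f_5(14-cube) = (14 choose 5) · 2^9 = 1025024.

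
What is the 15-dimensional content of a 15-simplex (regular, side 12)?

For a regular n-simplex with edge a, V = (a^n / n!)·√((n+1)/2^n). With a=12, n=15: V ≈ 260.348.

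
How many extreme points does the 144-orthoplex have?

Number of vertices = 2n = 288.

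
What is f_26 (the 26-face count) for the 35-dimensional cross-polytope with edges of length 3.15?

An n-cross-polytope has 2^(k+1)·C(n,k+1) k-faces. Here 2^27·C(35,27) = 134217728·23535820 = 3158924287016960.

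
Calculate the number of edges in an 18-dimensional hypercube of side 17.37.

Each of the 2^18 = 262144 vertices has degree 18; total edges = 18·2^18/2 = 2359296.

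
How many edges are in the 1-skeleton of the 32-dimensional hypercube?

Each of the 2^32 = 4294967296 vertices has degree 32; total edges = 32·2^32/2 = 68719476736.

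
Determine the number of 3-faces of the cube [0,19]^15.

Choose 3 of 15 axes to span the face (C(15,3) = 455 ways), then fix each of the remaining 12 coordinates at one of its two extreme values (2^12 = 4096 ways): 455·4096 = 1863680.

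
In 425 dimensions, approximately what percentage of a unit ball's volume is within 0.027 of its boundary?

1 - (1-0.027)^425 ≈ 0.999991 ≈ 99.999113%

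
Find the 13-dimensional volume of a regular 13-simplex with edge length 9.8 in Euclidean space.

V = (9.8^13 / 13!) · √((13+1) / 2^13) ≈ 51.0538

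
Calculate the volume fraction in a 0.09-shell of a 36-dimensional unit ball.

V(inner)/V(outer) = ((1-0.09)/1)^36 ≈ 0.03353, so the shell fraction is 0.966466.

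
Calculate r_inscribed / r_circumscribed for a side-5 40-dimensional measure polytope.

Ratio = (s/2)/(s√40/2) = 40^(-1/2) ≈ 0.158114.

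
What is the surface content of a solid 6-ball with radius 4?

S = n·V_n(r)/r = 6·V_6(4)/4 (volume-to-surface relation), giving 1024·π^3 ≈ 31750.4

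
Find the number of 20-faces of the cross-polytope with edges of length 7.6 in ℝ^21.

f_20(21-orthoplex) = 2^21 · (21 choose 21) = 2097152.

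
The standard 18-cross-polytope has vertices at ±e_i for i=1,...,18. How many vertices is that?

The vertices are ±e_1, ..., ±e_18, so there are 2·18 = 36.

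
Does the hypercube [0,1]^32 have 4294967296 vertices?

True. The 32-cube has 2^32 = 4294967296 vertices.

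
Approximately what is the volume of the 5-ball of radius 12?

The n-ball volume is π^(n/2)·r^n/Γ(n/2+1). With n=5, r=12: V = 663552·π^2/5 ≈ 1.3098e+06.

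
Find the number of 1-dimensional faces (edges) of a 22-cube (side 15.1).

Each of the 2^22 = 4194304 vertices has degree 22; total edges = 22·2^22/2 = 46137344.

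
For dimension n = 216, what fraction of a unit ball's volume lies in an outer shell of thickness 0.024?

1 - (1-0.024)^216 ≈ 0.994738 ≈ 99.47%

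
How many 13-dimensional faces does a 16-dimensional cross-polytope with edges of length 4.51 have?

f_13(16-orthoplex) = 2^14 · (16 choose 14) = 1966080.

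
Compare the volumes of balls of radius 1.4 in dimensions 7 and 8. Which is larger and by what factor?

V_7(1.4) ≈ 49.8054, V_8(1.4) ≈ 59.898. The 8-ball is larger by a factor of 1.203.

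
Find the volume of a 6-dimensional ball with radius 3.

The n-ball volume is π^(n/2)·r^n/Γ(n/2+1). With n=6, r=3: V = 243·π^3/2 ≈ 3767.26.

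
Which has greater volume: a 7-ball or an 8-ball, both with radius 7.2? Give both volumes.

V_7(7.2) ≈ 4.73923e+06. V_8(7.2) ≈ 2.93122e+07. The 8-ball is larger.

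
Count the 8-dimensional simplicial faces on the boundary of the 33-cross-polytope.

Each 8-face is the convex hull of 9 vertices, one chosen as ±e_i from each of 9 distinct axes: 2^9·C(33,9) = 19746355200.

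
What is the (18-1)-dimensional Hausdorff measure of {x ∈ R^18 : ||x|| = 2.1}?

|∂B_18(2.1)| ≈ 444208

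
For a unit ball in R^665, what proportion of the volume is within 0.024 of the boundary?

Shell fraction = 1 - (1-0.024)^665 ≈ 0.9999999036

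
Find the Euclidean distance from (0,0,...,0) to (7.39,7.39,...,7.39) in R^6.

The space diagonal of an n-cube of side s is s√n. Here 7.39·√6 ≈ 18.1017.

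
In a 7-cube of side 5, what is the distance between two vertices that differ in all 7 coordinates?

||(5,5,...,5)|| = √(7)·5 ≈ 13.2288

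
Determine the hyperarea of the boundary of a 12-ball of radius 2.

S = n·V_n(r)/r = 12·V_12(2)/2 (volume-to-surface relation), giving 512·π^6/15 ≈ 32815.4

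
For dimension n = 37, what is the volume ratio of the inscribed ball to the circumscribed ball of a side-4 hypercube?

V_in / V_out = (r_in/r_out)^37 = (1/√37)^37 = 37^(-37/2) ≈ 9.73348e-30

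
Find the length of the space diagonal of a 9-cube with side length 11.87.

Diagonal = √9 · 11.87 = 35.61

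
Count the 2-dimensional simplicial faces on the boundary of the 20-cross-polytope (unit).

Each 2-face is the convex hull of 3 vertices, one chosen as ±e_i from each of 3 distinct axes: 2^3·C(20,3) = 9120.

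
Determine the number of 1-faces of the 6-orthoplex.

An n-cross-polytope has 2^(k+1)·C(n,k+1) k-faces. Here 2^2·C(6,2) = 4·15 = 60.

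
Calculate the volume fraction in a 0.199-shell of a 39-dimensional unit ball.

V(inner)/V(outer) = ((1-0.199)/1)^39 ≈ 0.0001744, so the shell fraction is 0.999826.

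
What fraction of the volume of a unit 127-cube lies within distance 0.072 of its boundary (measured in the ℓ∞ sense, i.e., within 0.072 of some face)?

The inner cube has side 1-2·0.072 = 0.856 and volume (0.856)^127 ≈ 2.656e-09, so the shell holds 0.9999999973 of the volume.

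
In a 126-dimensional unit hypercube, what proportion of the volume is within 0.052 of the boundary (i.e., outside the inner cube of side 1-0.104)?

The inner cube has side 1-2·0.052 = 0.896 and volume (0.896)^126 ≈ 9.791e-07, so the shell holds 0.9999990209 of the volume.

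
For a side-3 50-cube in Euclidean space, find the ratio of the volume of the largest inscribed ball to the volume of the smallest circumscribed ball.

V_in/V_out = n^(-n/2) = 50^(-50/2) ≈ 3.35544e-43.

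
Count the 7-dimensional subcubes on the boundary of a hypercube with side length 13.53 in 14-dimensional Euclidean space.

Choose 7 of 14 axes to span the face (C(14,7) = 3432 ways), then fix each of the remaining 7 coordinates at one of its two extreme values (2^7 = 128 ways): 3432·128 = 439296.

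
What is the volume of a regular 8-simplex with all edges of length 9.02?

For a regular n-simplex with edge a, V = (a^n / n!)·√((n+1)/2^n). With a=9.02, n=8: V ≈ 203.767.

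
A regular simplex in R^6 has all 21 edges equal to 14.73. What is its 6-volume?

V_6 = √(7) · 14.73^6 / (6! · 2^(6/2)) ≈ 4691.84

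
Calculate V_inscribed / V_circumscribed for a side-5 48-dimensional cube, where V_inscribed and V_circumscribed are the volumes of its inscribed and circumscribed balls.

Volume scales as r^n, and r_in/r_out = 1/√48, giving (1/√48)^48 ≈ 4.469e-41.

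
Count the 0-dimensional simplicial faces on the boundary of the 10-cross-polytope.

An n-cross-polytope has 2^(k+1)·C(n,k+1) k-faces. Here 2^1·C(10,1) = 2·10 = 20.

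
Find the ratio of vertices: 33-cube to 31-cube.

The 33-cube has 2^33 = 8589934592 vertices. The 31-cube has 2^31 = 2147483648 vertices. Ratio: 8589934592/2147483648 = 4.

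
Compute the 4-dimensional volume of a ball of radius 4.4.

V_4(4.4) = π^(4/2) · (4.4)^4 / Γ(4/2 + 1) ≈ 1849.61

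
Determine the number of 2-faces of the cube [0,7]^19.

Choose 2 of 19 axes to span the face (C(19,2) = 171 ways), then fix each of the remaining 17 coordinates at one of its two extreme values (2^17 = 131072 ways): 171·131072 = 22413312.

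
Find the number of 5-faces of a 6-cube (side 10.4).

An n-cube has C(n,k)·2^(n-k) k-faces. Here C(6,5)·2^1 = 6·2 = 12.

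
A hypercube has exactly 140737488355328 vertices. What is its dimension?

n = log_2(140737488355328) = 47.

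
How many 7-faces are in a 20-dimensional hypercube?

An n-cube has C(n,k)·2^(n-k) k-faces. Here C(20,7)·2^13 = 77520·8192 = 635043840.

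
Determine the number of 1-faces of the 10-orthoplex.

f_1(10-orthoplex) = 2^2 · (10 choose 2) = 180.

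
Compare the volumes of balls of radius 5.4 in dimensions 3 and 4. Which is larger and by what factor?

V_3(5.4) ≈ 659.584, V_4(5.4) ≈ 4196.09. The 4-ball is larger by a factor of 6.362.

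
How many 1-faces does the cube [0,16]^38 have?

The 38-cube has n·2^(n-1) = 38·2^37 = 38·137438953472 = 5222680231936 edges.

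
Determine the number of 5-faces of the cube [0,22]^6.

f_5(6-cube) = (6 choose 5) · 2^1 = 12.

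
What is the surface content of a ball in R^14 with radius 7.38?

The surface area of an n-ball is 2π^(n/2) r^(n-1) / Γ(n/2). For n=14, r=7.38: 1.61614e+12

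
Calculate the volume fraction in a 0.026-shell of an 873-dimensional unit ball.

1 - (1-0.026)^873 ≈ 1 - 1.028e-10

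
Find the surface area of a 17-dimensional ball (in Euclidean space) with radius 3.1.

The surface area of an n-ball is 2π^(n/2) r^(n-1) / Γ(n/2). For n=17, r=3.1: 1.7434e+08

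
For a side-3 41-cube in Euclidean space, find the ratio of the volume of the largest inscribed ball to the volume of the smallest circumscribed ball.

V_in/V_out = n^(-n/2) = 41^(-41/2) ≈ 8.66824e-34.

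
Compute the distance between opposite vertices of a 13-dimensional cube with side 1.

Diagonal = √13 · 1 ≈ 3.60555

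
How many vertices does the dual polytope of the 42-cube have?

Number of vertices = 2n = 84.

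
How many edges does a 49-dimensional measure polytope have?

An n-cube has n·2^(n-1) edges. With n = 49: 49·281474976710656 = 13792273858822144.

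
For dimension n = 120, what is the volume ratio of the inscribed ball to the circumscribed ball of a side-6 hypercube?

V_in/V_out = n^(-n/2) = 120^(-120/2) ≈ 1.7747e-125.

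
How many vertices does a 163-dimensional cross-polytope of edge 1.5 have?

Number of vertices = 2n = 326.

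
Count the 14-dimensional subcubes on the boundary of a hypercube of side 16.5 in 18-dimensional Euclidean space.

An n-cube has C(n,k)·2^(n-k) k-faces. Here C(18,14)·2^4 = 3060·16 = 48960.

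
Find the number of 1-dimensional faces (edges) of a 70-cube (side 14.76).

An n-cube has n·2^(n-1) edges. With n = 70: 70·590295810358705651712 = 41320706725109395619840.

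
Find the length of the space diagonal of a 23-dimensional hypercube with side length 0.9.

d = √(0.9² + 0.9² + ... + 0.9²) [23 terms] = √(23·0.9²) = 0.9√23 ≈ 4.31625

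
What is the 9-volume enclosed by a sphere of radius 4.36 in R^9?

The n-ball volume is π^(n/2)·r^n/Γ(n/2+1). With n=9, r=4.36: V ≈ 1.878e+06.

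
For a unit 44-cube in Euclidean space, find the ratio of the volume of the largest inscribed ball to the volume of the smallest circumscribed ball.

V_in / V_out = (r_in/r_out)^44 = (1/√44)^44 = 44^(-44/2) ≈ 6.98299e-37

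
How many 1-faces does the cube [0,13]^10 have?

The 10-cube has n·2^(n-1) = 10·2^9 = 10·512 = 5120 edges.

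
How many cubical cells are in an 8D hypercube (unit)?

f_3(8-cube) = (8 choose 3) · 2^5 = 1792.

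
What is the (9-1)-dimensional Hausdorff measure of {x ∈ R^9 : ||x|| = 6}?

S = n·V_n(r)/r = 9·V_9(6)/6 (volume-to-surface relation), giving 17915904·π^4/35 ≈ 4.98621e+07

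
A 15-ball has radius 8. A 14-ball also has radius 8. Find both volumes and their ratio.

V_15(8.0) ≈ 1.34208e+13. V_14(8.0) ≈ 2.63559e+12. Ratio V_15/V_14 ≈ 5.092.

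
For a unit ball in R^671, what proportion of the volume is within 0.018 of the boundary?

Shell fraction = 1 - (1-0.018)^671 ≈ 0.999995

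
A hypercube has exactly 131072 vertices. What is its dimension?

Since 2^n = 131072, we have n = 17.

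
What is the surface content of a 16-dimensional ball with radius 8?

S_16(8) = 2·π^(16/2)·(8)^15 / Γ(16/2) = 4398046511104·π^8/315 ≈ 1.32479e+14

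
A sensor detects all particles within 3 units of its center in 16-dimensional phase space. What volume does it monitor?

V_16(3) = π^(16/2) · (3)^16 / Γ(16/2 + 1) = 4782969·π^8/4480 ≈ 1.01302e+07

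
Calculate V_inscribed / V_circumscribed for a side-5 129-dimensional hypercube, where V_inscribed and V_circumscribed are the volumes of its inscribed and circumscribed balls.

V_in / V_out = (r_in/r_out)^129 = (1/√129)^129 = 129^(-129/2) ≈ 7.36146e-137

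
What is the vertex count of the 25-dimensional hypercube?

The 25-cube has 2^25 = 33554432 vertices.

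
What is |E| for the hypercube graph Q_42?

Number of 1-faces = C(42,1)·2^(42-1) = 42·2199023255552 = 92358976733184.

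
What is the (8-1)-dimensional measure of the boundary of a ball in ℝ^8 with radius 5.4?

S = n·V_n(r)/r = 8·V_8(5.4)/5.4 (volume-to-surface relation), giving 4.34745e+06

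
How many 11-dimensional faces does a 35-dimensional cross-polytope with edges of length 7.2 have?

Each 11-face is the convex hull of 12 vertices, one chosen as ±e_i from each of 12 distinct axes: 2^12·C(35,12) = 3417914572800.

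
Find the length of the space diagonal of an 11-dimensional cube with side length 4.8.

d = √(4.8² + 4.8² + ... + 4.8²) [11 terms] = √(11·4.8²) = 4.8√11 ≈ 15.9198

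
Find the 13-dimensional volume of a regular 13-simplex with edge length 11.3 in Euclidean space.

V = (11.3^13 / 13!) · √((13+1) / 2^13) ≈ 325.169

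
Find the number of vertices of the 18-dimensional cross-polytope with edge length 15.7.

Number of vertices = 2n = 36.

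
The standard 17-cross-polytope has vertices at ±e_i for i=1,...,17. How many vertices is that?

An n-cross-polytope has 2n vertices; here n = 17, giving 34.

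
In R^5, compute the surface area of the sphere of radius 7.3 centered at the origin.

S_5(7.3) = 2·π^(5/2)·(7.3)^4 / Γ(5/2) ≈ 74741.2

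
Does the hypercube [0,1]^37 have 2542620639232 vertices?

False. The 37-cube has 2^37 = 137438953472 vertices.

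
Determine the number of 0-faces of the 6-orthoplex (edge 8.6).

f_0(6-orthoplex) = 2^1 · (6 choose 1) = 12.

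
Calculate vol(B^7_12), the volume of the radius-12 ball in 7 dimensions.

The n-ball volume is π^(n/2)·r^n/Γ(n/2+1). With n=7, r=12: V = 191102976·π^3/35 ≈ 1.69297e+08.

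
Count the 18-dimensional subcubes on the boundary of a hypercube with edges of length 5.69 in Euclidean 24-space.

f_18(24-cube) = (24 choose 18) · 2^6 = 8614144.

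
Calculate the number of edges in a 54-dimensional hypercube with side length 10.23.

An n-cube has n·2^(n-1) edges. With n = 54: 54·9007199254740992 = 486388759756013568.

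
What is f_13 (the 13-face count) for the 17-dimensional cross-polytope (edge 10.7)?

Number of 13-faces = 2^(13+1) · C(17,13+1) = 16384 · 680 = 11141120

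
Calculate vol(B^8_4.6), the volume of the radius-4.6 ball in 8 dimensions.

Volume = π^{8/2}·(4.6)^8/Γ(5) ≈ 813675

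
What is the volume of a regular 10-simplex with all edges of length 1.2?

For a regular n-simplex with edge a, V = (a^n / n!)·√((n+1)/2^n). With a=1.2, n=10: V ≈ 1.76846e-07.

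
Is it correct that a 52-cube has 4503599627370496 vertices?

True. The 52-cube has 2^52 = 4503599627370496 vertices.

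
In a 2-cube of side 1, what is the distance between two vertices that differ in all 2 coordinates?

||(1,1,...,1)|| = √(2)·1 ≈ 1.41421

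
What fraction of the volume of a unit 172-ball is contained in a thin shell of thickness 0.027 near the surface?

1 - (1-0.027)^172 ≈ 0.990976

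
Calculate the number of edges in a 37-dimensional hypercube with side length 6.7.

An n-cube has n·2^(n-1) edges. With n = 37: 37·68719476736 = 2542620639232.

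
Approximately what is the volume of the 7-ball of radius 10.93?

V_7(10.93) = π^(7/2) · (10.93)^7 / Γ(7/2 + 1) ≈ 8.80484e+07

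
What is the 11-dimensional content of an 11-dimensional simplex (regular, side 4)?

V = (4^11 / 11!) · √((11+1) / 2^11) ≈ 0.00804322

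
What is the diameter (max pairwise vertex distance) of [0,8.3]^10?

The space diagonal of an n-cube of side s is s√n. Here 8.3·√10 ≈ 26.2469.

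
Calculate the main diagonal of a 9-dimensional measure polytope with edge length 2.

d = √(2² + 2² + ... + 2²) [9 terms] = √(9·2²) = 2√9 = 6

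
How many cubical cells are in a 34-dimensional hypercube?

Choose 3 of 34 axes to span the face (C(34,3) = 5984 ways), then fix each of the remaining 31 coordinates at one of its two extreme values (2^31 = 2147483648 ways): 5984·2147483648 = 12850542149632.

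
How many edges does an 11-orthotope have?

Number of 1-faces = C(11,1)·2^(11-1) = 11·1024 = 11264.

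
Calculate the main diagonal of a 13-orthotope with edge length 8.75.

d = √(8.75² + 8.75² + ... + 8.75²) [13 terms] = √(13·8.75²) = 8.75√13 ≈ 31.5486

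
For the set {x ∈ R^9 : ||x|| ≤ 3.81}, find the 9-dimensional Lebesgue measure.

Volume = π^{9/2}·(3.81)^9/Γ(11/2) ≈ 558011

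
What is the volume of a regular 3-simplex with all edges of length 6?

Volume = (√2/12) · 6³ = 25.4558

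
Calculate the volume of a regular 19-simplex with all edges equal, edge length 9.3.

V_19 = √(20) · 9.3^19 / (19! · 2^(19/2)) ≈ 0.127883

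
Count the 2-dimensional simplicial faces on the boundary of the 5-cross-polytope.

An n-cross-polytope has 2^(k+1)·C(n,k+1) k-faces. Here 2^3·C(5,3) = 8·10 = 80.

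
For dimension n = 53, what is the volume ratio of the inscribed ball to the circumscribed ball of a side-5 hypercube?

V_in/V_out = n^(-n/2) = 53^(-53/2) ≈ 2.02623e-46.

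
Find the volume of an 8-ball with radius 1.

Volume = π^{8/2}·(1)^8/Γ(5) = π^4/24 ≈ 4.05871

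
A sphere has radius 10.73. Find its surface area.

The surface area of an n-ball is 2π^(n/2) r^(n-1) / Γ(n/2). For n=3, r=10.73: 4πr² = 4π·(10.73)² ≈ 1446.8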